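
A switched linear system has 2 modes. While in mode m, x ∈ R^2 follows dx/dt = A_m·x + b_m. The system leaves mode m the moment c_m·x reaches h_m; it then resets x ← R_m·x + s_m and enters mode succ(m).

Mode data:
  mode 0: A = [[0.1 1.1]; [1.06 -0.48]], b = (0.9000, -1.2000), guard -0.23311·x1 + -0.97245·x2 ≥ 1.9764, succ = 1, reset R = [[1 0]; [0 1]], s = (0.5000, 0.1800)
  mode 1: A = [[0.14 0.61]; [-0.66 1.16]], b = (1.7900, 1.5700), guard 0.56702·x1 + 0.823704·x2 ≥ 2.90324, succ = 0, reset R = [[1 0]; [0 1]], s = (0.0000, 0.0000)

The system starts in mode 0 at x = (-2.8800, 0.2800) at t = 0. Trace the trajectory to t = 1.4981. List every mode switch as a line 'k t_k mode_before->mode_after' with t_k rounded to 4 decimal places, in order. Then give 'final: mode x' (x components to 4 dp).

Mode 0: guard c·x = 1.9764 hit at Δt = 0.4140 (t = 0.4140), x⁻ = (-2.8782, -1.3425) → reset → x⁺ = (-2.3782, -1.1625), jump to mode 1
Mode 1: flow for 1.0841 to horizon, guard not reached → x = (-0.5720, 1.9589)

1 0.4140 0->1
final: 1 -0.5720 1.9589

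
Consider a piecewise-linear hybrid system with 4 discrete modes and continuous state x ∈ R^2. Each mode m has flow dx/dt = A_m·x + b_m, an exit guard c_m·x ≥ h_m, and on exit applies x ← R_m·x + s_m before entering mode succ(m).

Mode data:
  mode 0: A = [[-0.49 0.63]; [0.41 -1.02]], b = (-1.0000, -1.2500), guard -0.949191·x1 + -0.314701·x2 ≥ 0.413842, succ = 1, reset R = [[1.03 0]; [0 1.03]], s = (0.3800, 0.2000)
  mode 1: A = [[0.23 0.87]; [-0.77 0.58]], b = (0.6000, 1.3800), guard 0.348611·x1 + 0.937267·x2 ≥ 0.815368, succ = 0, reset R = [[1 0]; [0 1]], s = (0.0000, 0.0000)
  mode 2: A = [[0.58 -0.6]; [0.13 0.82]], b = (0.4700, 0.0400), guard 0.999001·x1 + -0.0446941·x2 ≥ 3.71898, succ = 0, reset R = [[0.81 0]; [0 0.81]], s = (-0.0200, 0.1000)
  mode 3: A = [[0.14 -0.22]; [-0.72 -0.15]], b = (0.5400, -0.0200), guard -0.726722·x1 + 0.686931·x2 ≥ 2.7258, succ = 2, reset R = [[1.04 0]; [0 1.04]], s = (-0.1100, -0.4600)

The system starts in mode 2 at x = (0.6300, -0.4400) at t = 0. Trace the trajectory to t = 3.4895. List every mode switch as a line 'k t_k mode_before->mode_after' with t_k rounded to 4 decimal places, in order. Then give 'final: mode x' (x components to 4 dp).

1 1.5662 2->0
2 3.1651 0->1
final: 1 0.2822 -0.3552

Mode 2: guard c·x = 3.7190 hit at Δt = 1.5662 (t = 1.5662), x⁻ = (3.6868, -0.8018) → reset → x⁺ = (2.9663, -0.5495), jump to mode 0
Mode 0: guard c·x = 0.4138 hit at Δt = 1.5989 (t = 3.1651), x⁻ = (-0.1630, -0.8233) → reset → x⁺ = (0.2121, -0.6480), jump to mode 1
Mode 1: flow for 0.3244 to horizon, guard not reached → x = (0.2822, -0.3552)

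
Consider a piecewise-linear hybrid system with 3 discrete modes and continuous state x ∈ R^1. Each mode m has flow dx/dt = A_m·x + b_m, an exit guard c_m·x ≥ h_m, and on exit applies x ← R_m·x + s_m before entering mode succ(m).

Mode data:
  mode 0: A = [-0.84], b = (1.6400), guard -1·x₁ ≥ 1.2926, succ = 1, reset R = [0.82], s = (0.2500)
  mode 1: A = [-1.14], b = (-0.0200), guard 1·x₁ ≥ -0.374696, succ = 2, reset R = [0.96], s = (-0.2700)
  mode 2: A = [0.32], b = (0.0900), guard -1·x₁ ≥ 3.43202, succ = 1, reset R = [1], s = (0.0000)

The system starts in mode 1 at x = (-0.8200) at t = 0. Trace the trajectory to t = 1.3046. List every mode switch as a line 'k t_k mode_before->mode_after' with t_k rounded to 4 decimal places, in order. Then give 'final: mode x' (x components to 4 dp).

Mode 1: guard c·x = -0.3747 hit at Δt = 0.7101 (t = 0.7101), x⁻ = (-0.3747) → reset → x⁺ = (-0.6297), jump to mode 2
Mode 2: flow for 0.5945 to horizon, guard not reached → x = (-0.7027)

1 0.7101 1->2
final: 2 -0.7027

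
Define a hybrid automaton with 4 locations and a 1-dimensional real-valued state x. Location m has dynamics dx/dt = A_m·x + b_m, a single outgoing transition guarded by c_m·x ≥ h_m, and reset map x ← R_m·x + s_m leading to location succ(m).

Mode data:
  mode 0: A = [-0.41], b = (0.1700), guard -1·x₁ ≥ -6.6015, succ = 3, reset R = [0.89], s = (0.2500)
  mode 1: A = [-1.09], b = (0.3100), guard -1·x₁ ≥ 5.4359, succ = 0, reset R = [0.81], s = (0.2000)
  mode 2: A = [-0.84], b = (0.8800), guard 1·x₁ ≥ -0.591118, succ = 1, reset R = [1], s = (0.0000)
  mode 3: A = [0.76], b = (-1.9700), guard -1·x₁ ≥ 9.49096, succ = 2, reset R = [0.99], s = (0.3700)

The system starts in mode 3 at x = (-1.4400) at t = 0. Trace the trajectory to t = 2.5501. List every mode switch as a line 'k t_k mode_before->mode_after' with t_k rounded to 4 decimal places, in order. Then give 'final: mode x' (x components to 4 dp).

Mode 3: guard c·x = 9.4910 hit at Δt = 1.4441 (t = 1.4441), x⁻ = (-9.4910) → reset → x⁺ = (-9.0261), jump to mode 2
Mode 2: flow for 1.1060 to horizon, guard not reached → x = (-2.9308)

1 1.4441 3->2
final: 2 -2.9308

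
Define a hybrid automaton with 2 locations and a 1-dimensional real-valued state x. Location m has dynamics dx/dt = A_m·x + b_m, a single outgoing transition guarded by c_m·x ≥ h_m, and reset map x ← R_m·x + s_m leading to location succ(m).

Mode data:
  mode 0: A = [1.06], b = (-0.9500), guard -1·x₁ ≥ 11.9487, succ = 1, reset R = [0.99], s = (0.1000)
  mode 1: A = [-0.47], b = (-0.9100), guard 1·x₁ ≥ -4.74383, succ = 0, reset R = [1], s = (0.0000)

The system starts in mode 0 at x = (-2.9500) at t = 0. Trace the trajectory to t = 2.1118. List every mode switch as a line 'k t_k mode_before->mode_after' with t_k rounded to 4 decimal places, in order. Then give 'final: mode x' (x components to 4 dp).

Mode 0: guard c·x = 11.9487 hit at Δt = 1.1376 (t = 1.1376), x⁻ = (-11.9487) → reset → x⁺ = (-11.7292), jump to mode 1
Mode 1: flow for 0.9742 to horizon, guard not reached → x = (-8.1315)

1 1.1376 0->1
final: 1 -8.1315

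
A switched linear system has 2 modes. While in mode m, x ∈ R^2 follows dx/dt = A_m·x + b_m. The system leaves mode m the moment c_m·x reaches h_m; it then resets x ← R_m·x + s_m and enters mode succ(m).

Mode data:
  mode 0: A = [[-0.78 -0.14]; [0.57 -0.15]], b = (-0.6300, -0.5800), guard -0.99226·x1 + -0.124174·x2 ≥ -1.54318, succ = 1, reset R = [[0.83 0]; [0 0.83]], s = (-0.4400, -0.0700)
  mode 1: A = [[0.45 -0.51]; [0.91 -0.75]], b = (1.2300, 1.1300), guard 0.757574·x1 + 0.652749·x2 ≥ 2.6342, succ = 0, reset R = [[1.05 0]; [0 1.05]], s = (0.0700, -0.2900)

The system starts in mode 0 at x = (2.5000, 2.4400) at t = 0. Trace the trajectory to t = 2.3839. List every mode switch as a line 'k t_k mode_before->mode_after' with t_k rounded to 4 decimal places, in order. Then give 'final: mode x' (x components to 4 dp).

Mode 0: guard c·x = -1.5432 hit at Δt = 0.5219 (t = 0.5219), x⁻ = (1.2441, 2.4863) → reset → x⁺ = (0.5926, 1.9937), jump to mode 1
Mode 1: guard c·x = 2.6342 hit at Δt = 1.3894 (t = 1.9113), x⁻ = (1.3403, 2.4800) → reset → x⁺ = (1.4773, 2.3140), jump to mode 0
Mode 0: guard c·x = -1.5432 hit at Δt = 0.1037 (t = 2.0150), x⁻ = (1.2675, 2.2990) → reset → x⁺ = (0.6120, 1.8381), jump to mode 1
Mode 1: flow for 0.3689 to horizon, guard not reached → x = (0.8274, 1.9703)

1 0.5219 0->1
2 1.9113 1->0
3 2.0150 0->1
final: 1 0.8274 1.9703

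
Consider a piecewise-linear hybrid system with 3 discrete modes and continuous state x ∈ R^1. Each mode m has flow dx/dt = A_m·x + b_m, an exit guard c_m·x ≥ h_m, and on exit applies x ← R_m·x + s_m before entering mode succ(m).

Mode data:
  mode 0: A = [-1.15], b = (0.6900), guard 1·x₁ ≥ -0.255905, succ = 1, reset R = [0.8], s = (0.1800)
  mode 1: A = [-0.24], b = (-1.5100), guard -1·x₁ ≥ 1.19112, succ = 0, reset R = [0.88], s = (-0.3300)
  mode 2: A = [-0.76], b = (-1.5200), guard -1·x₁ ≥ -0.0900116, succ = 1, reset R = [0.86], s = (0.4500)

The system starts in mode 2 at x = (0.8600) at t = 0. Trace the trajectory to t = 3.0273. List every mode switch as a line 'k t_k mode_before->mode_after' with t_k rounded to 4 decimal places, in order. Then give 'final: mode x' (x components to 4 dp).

Mode 2: guard c·x = -0.0900 hit at Δt = 0.4127 (t = 0.4127), x⁻ = (0.0900) → reset → x⁺ = (0.5274), jump to mode 1
Mode 1: guard c·x = 1.1911 hit at Δt = 1.2099 (t = 1.6226), x⁻ = (-1.1911) → reset → x⁺ = (-1.3782), jump to mode 0
Mode 0: guard c·x = -0.2559 hit at Δt = 0.7285 (t = 2.3511), x⁻ = (-0.2559) → reset → x⁺ = (-0.0247), jump to mode 1
Mode 1: flow for 0.6762 to horizon, guard not reached → x = (-0.9635)

1 0.4127 2->1
2 1.6226 1->0
3 2.3511 0->1
final: 1 -0.9635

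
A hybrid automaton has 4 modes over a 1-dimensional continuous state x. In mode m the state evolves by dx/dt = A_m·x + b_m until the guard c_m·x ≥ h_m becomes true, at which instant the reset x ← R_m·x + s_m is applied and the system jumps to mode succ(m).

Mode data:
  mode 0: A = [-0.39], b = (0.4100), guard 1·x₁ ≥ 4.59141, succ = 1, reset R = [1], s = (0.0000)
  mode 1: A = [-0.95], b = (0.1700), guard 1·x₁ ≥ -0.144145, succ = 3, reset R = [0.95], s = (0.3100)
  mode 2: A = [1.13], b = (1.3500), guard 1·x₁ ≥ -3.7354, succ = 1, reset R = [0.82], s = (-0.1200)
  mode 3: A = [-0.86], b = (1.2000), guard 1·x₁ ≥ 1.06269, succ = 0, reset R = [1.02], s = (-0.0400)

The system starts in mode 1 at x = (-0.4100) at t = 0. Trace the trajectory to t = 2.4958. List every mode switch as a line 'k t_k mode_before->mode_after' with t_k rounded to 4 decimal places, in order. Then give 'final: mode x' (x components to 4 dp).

1 0.6320 1->3
2 2.1452 3->0
final: 0 1.0449

Mode 1: guard c·x = -0.1441 hit at Δt = 0.6320 (t = 0.6320), x⁻ = (-0.1441) → reset → x⁺ = (0.1731), jump to mode 3
Mode 3: guard c·x = 1.0627 hit at Δt = 1.5132 (t = 2.1452), x⁻ = (1.0627) → reset → x⁺ = (1.0439), jump to mode 0
Mode 0: flow for 0.3506 to horizon, guard not reached → x = (1.0449)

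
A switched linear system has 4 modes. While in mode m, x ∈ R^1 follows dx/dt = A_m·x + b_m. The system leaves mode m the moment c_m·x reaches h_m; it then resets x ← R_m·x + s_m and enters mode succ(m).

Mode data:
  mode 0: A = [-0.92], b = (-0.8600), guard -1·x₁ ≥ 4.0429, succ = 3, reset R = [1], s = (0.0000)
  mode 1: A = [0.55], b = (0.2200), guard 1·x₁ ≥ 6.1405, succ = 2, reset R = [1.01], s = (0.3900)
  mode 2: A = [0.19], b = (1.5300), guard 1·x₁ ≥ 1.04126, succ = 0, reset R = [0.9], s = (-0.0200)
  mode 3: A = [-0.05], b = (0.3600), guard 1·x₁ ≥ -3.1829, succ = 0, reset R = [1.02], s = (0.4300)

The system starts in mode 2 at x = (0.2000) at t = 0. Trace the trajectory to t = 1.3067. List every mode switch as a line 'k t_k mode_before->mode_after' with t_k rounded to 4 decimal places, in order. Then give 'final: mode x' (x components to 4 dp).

Mode 2: guard c·x = 1.0413 hit at Δt = 0.5109 (t = 0.5109), x⁻ = (1.0413) → reset → x⁺ = (0.9171), jump to mode 0
Mode 0: flow for 0.7958 to horizon, guard not reached → x = (-0.0442)

1 0.5109 2->0
final: 0 -0.0442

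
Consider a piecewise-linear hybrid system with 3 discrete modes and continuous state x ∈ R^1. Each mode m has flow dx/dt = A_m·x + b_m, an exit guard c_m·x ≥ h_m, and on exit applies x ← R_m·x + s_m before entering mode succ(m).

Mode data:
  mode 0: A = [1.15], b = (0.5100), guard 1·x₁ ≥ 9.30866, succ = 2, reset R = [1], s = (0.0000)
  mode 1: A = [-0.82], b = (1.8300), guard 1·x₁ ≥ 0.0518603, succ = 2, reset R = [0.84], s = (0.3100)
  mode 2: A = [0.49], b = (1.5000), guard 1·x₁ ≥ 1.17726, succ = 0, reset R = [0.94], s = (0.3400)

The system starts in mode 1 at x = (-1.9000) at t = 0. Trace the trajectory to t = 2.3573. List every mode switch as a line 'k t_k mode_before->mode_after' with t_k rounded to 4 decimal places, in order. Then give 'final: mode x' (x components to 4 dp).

1 0.7798 1->2
2 1.2208 2->0
final: 0 6.5404

Mode 1: guard c·x = 0.0519 hit at Δt = 0.7798 (t = 0.7798), x⁻ = (0.0519) → reset → x⁺ = (0.3536), jump to mode 2
Mode 2: guard c·x = 1.1773 hit at Δt = 0.4410 (t = 1.2208), x⁻ = (1.1773) → reset → x⁺ = (1.4466), jump to mode 0
Mode 0: flow for 1.1365 to horizon, guard not reached → x = (6.5404)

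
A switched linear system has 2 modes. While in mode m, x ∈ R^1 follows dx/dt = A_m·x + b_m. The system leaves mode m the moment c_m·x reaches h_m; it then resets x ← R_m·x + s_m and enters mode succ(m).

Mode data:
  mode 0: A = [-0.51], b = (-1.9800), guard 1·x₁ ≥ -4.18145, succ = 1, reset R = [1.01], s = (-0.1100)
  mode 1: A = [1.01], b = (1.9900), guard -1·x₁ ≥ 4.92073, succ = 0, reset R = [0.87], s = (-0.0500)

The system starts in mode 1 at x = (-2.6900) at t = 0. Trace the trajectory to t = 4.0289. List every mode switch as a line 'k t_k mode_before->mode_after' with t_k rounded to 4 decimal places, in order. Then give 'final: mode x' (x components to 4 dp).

1 1.3969 1->0
2 2.1921 0->1
3 2.4119 1->0
4 3.2071 0->1
5 3.4269 1->0
final: 0 -4.2124

Mode 1: guard c·x = 4.9207 hit at Δt = 1.3969 (t = 1.3969), x⁻ = (-4.9207) → reset → x⁺ = (-4.3310), jump to mode 0
Mode 0: guard c·x = -4.1814 hit at Δt = 0.7952 (t = 2.1921), x⁻ = (-4.1815) → reset → x⁺ = (-4.3333), jump to mode 1
Mode 1: guard c·x = 4.9207 hit at Δt = 0.2198 (t = 2.4119), x⁻ = (-4.9207) → reset → x⁺ = (-4.3310), jump to mode 0
Mode 0: guard c·x = -4.1814 hit at Δt = 0.7952 (t = 3.2071), x⁻ = (-4.1814) → reset → x⁺ = (-4.3333), jump to mode 1
Mode 1: guard c·x = 4.9207 hit at Δt = 0.2198 (t = 3.4269), x⁻ = (-4.9207) → reset → x⁺ = (-4.3310), jump to mode 0
Mode 0: flow for 0.6020 to horizon, guard not reached → x = (-4.2124)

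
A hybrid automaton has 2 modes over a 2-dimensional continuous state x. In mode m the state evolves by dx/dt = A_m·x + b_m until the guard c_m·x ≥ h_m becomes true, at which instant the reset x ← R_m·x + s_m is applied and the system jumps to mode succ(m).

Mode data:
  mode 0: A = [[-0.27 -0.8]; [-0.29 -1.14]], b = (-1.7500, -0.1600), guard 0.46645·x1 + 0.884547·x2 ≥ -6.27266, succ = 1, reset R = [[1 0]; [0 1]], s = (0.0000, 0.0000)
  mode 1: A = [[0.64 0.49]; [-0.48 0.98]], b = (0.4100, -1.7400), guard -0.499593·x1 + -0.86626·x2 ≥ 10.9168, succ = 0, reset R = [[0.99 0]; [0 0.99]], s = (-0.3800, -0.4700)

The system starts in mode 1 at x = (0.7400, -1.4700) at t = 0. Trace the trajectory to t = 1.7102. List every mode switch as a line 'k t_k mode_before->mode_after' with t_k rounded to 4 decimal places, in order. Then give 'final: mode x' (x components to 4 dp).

1 1.3898 1->0
final: 0 -0.7653 -7.9261

Mode 1: guard c·x = 10.9168 hit at Δt = 1.3898 (t = 1.3898), x⁻ = (-2.4589, -11.1841) → reset → x⁺ = (-2.8144, -11.5422), jump to mode 0
Mode 0: flow for 0.3204 to horizon, guard not reached → x = (-0.7653, -7.9261)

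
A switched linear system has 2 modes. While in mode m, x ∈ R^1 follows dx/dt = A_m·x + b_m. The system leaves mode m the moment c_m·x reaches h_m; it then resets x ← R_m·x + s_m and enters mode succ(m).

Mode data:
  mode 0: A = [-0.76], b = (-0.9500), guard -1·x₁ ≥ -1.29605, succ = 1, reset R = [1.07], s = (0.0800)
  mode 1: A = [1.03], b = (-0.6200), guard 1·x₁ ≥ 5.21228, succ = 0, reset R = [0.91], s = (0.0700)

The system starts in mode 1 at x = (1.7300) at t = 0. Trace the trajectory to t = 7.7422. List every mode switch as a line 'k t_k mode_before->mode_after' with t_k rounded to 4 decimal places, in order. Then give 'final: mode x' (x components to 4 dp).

Mode 1: guard c·x = 5.2123 hit at Δt = 1.3668 (t = 1.3668), x⁻ = (5.2123) → reset → x⁺ = (4.8132), jump to mode 0
Mode 0: guard c·x = -1.2960 hit at Δt = 1.1417 (t = 2.5085), x⁻ = (1.2960) → reset → x⁺ = (1.4668), jump to mode 1
Mode 1: guard c·x = 5.2123 hit at Δt = 1.6248 (t = 4.1333), x⁻ = (5.2123) → reset → x⁺ = (4.8132), jump to mode 0
Mode 0: guard c·x = -1.2960 hit at Δt = 1.1417 (t = 5.2750), x⁻ = (1.2961) → reset → x⁺ = (1.4668), jump to mode 1
Mode 1: guard c·x = 5.2123 hit at Δt = 1.6248 (t = 6.8998), x⁻ = (5.2123) → reset → x⁺ = (4.8132), jump to mode 0
Mode 0: flow for 0.8424 to horizon, guard not reached → x = (1.9462)

1 1.3668 1->0
2 2.5085 0->1
3 4.1333 1->0
4 5.2750 0->1
5 6.8998 1->0
final: 0 1.9462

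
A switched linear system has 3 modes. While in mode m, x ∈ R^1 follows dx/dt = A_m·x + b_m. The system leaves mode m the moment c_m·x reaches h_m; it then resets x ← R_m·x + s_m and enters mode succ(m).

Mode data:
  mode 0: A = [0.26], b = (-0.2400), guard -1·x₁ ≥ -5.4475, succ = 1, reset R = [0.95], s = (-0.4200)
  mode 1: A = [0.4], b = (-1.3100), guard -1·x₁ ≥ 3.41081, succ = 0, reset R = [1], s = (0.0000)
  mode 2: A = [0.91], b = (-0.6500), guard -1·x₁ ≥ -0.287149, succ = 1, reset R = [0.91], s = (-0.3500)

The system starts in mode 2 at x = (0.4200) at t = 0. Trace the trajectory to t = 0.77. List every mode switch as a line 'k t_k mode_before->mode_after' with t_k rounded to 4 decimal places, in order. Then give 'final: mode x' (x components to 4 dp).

Mode 2: guard c·x = -0.2871 hit at Δt = 0.4094 (t = 0.4094), x⁻ = (0.2871) → reset → x⁺ = (-0.0887), jump to mode 1
Mode 1: flow for 0.3606 to horizon, guard not reached → x = (-0.6106)

1 0.4094 2->1
final: 1 -0.6106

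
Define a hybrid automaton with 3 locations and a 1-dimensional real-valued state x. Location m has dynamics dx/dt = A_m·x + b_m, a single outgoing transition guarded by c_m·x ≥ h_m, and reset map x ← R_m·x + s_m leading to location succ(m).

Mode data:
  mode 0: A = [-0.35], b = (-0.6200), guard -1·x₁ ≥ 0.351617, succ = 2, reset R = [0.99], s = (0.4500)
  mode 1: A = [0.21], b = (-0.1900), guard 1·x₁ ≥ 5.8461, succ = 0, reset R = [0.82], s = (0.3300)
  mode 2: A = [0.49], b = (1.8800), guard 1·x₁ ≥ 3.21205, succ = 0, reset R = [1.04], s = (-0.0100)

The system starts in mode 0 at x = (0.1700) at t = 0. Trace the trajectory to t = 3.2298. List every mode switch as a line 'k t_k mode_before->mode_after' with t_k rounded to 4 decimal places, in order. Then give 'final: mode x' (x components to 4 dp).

Mode 0: guard c·x = 0.3516 hit at Δt = 0.8940 (t = 0.8940), x⁻ = (-0.3516) → reset → x⁺ = (0.1019), jump to mode 2
Mode 2: guard c·x = 3.2121 hit at Δt = 1.1878 (t = 2.0818), x⁻ = (3.2121) → reset → x⁺ = (3.3305), jump to mode 0
Mode 0: flow for 1.1480 to horizon, guard not reached → x = (1.6424)

1 0.8940 0->2
2 2.0818 2->0
final: 0 1.6424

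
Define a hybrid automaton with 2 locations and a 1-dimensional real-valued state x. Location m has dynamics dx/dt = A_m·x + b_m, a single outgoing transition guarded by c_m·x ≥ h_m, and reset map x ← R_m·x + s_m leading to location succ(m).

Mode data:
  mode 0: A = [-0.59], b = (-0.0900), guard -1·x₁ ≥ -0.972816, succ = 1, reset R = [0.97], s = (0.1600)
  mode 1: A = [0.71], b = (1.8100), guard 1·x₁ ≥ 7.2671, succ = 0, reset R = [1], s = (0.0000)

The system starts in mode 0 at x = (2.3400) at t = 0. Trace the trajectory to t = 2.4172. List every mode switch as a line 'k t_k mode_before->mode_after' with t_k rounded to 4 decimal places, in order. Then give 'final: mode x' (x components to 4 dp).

1 1.3478 0->1
final: 1 5.2560

Mode 0: guard c·x = -0.9728 hit at Δt = 1.3478 (t = 1.3478), x⁻ = (0.9728) → reset → x⁺ = (1.1036), jump to mode 1
Mode 1: flow for 1.0694 to horizon, guard not reached → x = (5.2560)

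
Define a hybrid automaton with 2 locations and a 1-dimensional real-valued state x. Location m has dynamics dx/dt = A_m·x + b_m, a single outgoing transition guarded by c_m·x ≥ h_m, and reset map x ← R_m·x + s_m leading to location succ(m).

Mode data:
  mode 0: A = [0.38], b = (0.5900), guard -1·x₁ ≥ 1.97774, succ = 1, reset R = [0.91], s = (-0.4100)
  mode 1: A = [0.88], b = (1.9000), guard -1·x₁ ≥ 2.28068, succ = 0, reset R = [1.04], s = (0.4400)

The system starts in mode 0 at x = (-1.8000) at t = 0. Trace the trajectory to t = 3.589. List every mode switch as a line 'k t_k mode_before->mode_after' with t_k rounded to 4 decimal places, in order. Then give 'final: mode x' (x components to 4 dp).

1 1.4249 0->1
2 2.4200 1->0
3 2.7202 0->1
final: 1 -2.2679

Mode 0: guard c·x = 1.9777 hit at Δt = 1.4249 (t = 1.4249), x⁻ = (-1.9777) → reset → x⁺ = (-2.2097), jump to mode 1
Mode 1: guard c·x = 2.2807 hit at Δt = 0.9951 (t = 2.4200), x⁻ = (-2.2807) → reset → x⁺ = (-1.9319), jump to mode 0
Mode 0: guard c·x = 1.9777 hit at Δt = 0.3002 (t = 2.7202), x⁻ = (-1.9777) → reset → x⁺ = (-2.2097), jump to mode 1
Mode 1: flow for 0.8688 to horizon, guard not reached → x = (-2.2679)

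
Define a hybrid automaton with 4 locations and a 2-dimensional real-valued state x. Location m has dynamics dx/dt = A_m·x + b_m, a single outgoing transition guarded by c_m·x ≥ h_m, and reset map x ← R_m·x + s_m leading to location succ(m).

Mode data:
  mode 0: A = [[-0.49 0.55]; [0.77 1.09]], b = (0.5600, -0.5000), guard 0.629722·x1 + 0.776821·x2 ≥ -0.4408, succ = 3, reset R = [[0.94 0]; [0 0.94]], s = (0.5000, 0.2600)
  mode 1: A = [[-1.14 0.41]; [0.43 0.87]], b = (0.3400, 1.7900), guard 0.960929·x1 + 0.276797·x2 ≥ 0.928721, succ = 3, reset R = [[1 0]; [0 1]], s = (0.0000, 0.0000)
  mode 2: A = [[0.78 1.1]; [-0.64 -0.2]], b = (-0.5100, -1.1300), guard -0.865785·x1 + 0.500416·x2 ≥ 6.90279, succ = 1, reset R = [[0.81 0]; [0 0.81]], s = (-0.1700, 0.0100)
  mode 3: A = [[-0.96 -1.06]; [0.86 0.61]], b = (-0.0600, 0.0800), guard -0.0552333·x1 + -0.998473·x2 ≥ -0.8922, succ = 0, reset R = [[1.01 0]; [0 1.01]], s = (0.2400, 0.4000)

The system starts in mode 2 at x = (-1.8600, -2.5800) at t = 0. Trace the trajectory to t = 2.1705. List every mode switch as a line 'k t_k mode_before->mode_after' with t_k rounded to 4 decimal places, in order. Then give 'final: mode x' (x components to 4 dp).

Mode 2: guard c·x = 6.9028 hit at Δt = 1.0199 (t = 1.0199), x⁻ = (-8.1206, -0.2556) → reset → x⁺ = (-6.7477, -0.1970), jump to mode 1
Mode 1: flow for 1.1506 to horizon, guard not reached → x = (-1.7432, -0.4922)

1 1.0199 2->1
final: 1 -1.7432 -0.4922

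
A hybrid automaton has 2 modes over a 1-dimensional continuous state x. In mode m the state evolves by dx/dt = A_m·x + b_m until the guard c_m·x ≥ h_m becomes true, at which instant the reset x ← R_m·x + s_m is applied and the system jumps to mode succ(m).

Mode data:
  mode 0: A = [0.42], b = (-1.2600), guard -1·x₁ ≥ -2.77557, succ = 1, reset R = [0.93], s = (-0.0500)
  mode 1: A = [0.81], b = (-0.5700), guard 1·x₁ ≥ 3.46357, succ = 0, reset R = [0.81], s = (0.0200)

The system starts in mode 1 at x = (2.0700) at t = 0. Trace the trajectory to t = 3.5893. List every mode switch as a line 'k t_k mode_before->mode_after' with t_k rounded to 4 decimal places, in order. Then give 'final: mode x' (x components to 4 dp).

1 0.8680 1->0
2 1.4670 0->1
3 1.9759 1->0
4 2.5749 0->1
5 3.0838 1->0
final: 0 2.7842

Mode 1: guard c·x = 3.4636 hit at Δt = 0.8680 (t = 0.8680), x⁻ = (3.4636) → reset → x⁺ = (2.8255), jump to mode 0
Mode 0: guard c·x = -2.7756 hit at Δt = 0.5990 (t = 1.4670), x⁻ = (2.7756) → reset → x⁺ = (2.5313), jump to mode 1
Mode 1: guard c·x = 3.4636 hit at Δt = 0.5089 (t = 1.9759), x⁻ = (3.4636) → reset → x⁺ = (2.8255), jump to mode 0
Mode 0: guard c·x = -2.7756 hit at Δt = 0.5990 (t = 2.5749), x⁻ = (2.7756) → reset → x⁺ = (2.5313), jump to mode 1
Mode 1: guard c·x = 3.4636 hit at Δt = 0.5089 (t = 3.0838), x⁻ = (3.4636) → reset → x⁺ = (2.8255), jump to mode 0
Mode 0: flow for 0.5055 to horizon, guard not reached → x = (2.7842)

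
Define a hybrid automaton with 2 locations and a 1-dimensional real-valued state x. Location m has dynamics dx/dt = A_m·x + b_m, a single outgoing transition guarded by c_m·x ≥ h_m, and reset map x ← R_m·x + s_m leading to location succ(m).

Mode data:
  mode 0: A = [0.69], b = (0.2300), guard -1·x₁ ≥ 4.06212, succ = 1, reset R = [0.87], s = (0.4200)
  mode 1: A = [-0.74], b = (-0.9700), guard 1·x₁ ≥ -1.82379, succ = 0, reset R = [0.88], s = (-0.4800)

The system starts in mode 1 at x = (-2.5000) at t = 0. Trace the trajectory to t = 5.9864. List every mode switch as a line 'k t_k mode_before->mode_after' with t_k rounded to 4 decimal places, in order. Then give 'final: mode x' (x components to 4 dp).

Mode 1: guard c·x = -1.8238 hit at Δt = 1.1362 (t = 1.1362), x⁻ = (-1.8238) → reset → x⁺ = (-2.0849), jump to mode 0
Mode 0: guard c·x = 4.0621 hit at Δt = 1.0950 (t = 2.2312), x⁻ = (-4.0621) → reset → x⁺ = (-3.1140), jump to mode 1
Mode 1: guard c·x = -1.8238 hit at Δt = 1.6988 (t = 3.9300), x⁻ = (-1.8238) → reset → x⁺ = (-2.0849), jump to mode 0
Mode 0: guard c·x = 4.0621 hit at Δt = 1.0950 (t = 5.0250), x⁻ = (-4.0621) → reset → x⁺ = (-3.1140), jump to mode 1
Mode 1: flow for 0.9614 to horizon, guard not reached → x = (-2.1961)

1 1.1362 1->0
2 2.2312 0->1
3 3.9300 1->0
4 5.0250 0->1
final: 1 -2.1961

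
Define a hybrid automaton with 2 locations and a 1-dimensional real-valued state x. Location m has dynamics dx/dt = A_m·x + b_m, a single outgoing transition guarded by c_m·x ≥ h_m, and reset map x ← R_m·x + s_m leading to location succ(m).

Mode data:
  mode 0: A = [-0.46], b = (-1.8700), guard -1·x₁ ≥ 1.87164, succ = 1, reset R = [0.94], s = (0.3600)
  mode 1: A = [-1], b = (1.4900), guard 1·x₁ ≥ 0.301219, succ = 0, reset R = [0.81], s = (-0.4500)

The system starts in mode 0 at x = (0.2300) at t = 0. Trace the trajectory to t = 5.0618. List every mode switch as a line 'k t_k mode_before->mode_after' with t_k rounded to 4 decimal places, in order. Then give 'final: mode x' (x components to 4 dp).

1 1.4608 0->1
2 2.3489 1->0
3 3.5770 0->1
4 4.4651 1->0
final: 0 -1.1323

Mode 0: guard c·x = 1.8716 hit at Δt = 1.4608 (t = 1.4608), x⁻ = (-1.8716) → reset → x⁺ = (-1.3993), jump to mode 1
Mode 1: guard c·x = 0.3012 hit at Δt = 0.8881 (t = 2.3489), x⁻ = (0.3012) → reset → x⁺ = (-0.2060), jump to mode 0
Mode 0: guard c·x = 1.8716 hit at Δt = 1.2281 (t = 3.5770), x⁻ = (-1.8716) → reset → x⁺ = (-1.3993), jump to mode 1
Mode 1: guard c·x = 0.3012 hit at Δt = 0.8881 (t = 4.4651), x⁻ = (0.3012) → reset → x⁺ = (-0.2060), jump to mode 0
Mode 0: flow for 0.5967 to horizon, guard not reached → x = (-1.1323)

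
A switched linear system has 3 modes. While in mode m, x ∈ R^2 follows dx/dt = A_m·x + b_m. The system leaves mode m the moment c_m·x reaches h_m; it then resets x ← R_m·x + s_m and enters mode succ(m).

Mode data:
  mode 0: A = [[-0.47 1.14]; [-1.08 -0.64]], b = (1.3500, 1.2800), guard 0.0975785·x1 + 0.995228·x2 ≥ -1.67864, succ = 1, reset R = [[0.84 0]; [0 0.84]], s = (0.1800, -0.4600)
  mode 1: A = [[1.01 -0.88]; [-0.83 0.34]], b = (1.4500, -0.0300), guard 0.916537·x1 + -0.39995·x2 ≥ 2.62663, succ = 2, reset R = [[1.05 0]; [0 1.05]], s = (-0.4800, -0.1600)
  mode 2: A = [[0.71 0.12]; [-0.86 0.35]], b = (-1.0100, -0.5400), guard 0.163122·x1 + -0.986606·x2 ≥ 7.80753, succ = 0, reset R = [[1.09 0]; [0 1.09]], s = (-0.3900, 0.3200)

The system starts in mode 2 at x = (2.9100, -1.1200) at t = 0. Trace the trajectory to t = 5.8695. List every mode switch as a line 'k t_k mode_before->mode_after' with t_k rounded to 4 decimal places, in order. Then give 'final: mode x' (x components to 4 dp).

1 1.2393 2->0
2 2.6533 0->1
3 3.6370 1->2
4 5.3963 2->0
final: 0 -3.3341 -4.6128

Mode 2: guard c·x = 7.8075 hit at Δt = 1.2393 (t = 1.2393), x⁻ = (4.1975, -7.2195) → reset → x⁺ = (4.1853, -7.5493), jump to mode 0
Mode 0: guard c·x = -1.6786 hit at Δt = 1.4140 (t = 2.6533), x⁻ = (-1.6683, -1.5231) → reset → x⁺ = (-1.2213, -1.7394), jump to mode 1
Mode 1: guard c·x = 2.6266 hit at Δt = 0.9837 (t = 3.6370), x⁻ = (1.8195, -2.3978) → reset → x⁺ = (1.4304, -2.6777), jump to mode 2
Mode 2: guard c·x = 7.8075 hit at Δt = 1.7593 (t = 5.3963), x⁻ = (-0.5492, -8.0043) → reset → x⁺ = (-0.9886, -8.4047), jump to mode 0
Mode 0: flow for 0.4732 to horizon, guard not reached → x = (-3.3341, -4.6128)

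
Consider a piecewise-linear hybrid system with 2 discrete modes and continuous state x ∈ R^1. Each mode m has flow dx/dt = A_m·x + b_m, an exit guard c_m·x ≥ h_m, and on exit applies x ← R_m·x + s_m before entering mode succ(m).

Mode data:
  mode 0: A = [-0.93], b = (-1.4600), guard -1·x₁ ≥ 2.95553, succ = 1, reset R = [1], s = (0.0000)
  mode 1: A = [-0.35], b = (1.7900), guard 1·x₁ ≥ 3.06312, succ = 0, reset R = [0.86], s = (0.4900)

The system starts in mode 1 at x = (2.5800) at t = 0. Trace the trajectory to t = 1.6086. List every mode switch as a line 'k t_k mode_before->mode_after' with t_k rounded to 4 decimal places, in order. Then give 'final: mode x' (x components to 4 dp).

1 0.6043 1->0
final: 0 0.2748

Mode 1: guard c·x = 3.0631 hit at Δt = 0.6043 (t = 0.6043), x⁻ = (3.0631) → reset → x⁺ = (3.1243), jump to mode 0
Mode 0: flow for 1.0043 to horizon, guard not reached → x = (0.2748)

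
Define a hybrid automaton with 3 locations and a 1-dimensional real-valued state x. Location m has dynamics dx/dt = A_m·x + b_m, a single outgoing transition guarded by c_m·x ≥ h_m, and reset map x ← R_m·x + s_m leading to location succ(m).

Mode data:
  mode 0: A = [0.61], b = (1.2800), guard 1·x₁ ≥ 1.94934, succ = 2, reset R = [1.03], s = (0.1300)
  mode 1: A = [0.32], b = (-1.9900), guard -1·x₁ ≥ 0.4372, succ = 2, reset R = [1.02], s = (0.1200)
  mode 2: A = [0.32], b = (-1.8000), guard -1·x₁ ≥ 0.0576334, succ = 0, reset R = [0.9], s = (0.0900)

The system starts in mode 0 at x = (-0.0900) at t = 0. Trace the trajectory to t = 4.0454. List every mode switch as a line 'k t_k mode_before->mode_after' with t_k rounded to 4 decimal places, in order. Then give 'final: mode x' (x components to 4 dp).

1 1.1489 0->2
2 2.6749 2->0
3 3.7224 0->2
final: 2 1.7581

Mode 0: guard c·x = 1.9493 hit at Δt = 1.1489 (t = 1.1489), x⁻ = (1.9493) → reset → x⁺ = (2.1378), jump to mode 2
Mode 2: guard c·x = 0.0576 hit at Δt = 1.5260 (t = 2.6749), x⁻ = (-0.0576) → reset → x⁺ = (0.0381), jump to mode 0
Mode 0: guard c·x = 1.9493 hit at Δt = 1.0475 (t = 3.7224), x⁻ = (1.9493) → reset → x⁺ = (2.1378), jump to mode 2
Mode 2: flow for 0.3230 to horizon, guard not reached → x = (1.7581)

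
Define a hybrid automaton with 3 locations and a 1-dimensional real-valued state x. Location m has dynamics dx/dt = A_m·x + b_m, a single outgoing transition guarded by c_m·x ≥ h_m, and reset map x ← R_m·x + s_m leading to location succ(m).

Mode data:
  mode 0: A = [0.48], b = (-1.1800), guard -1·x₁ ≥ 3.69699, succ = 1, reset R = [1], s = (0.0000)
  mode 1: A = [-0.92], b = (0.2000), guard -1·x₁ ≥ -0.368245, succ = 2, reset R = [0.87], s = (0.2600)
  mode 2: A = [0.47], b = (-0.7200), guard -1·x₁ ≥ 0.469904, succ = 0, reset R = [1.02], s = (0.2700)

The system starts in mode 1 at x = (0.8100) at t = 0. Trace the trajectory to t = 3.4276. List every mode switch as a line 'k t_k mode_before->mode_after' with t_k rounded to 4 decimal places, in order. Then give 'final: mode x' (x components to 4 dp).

Mode 1: guard c·x = -0.3682 hit at Δt = 1.4872 (t = 1.4872), x⁻ = (0.3682) → reset → x⁺ = (0.5804), jump to mode 2
Mode 2: guard c·x = 0.4699 hit at Δt = 1.5824 (t = 3.0696), x⁻ = (-0.4699) → reset → x⁺ = (-0.2093), jump to mode 0
Mode 0: flow for 0.3580 to horizon, guard not reached → x = (-0.7095)

1 1.4872 1->2
2 3.0696 2->0
final: 0 -0.7095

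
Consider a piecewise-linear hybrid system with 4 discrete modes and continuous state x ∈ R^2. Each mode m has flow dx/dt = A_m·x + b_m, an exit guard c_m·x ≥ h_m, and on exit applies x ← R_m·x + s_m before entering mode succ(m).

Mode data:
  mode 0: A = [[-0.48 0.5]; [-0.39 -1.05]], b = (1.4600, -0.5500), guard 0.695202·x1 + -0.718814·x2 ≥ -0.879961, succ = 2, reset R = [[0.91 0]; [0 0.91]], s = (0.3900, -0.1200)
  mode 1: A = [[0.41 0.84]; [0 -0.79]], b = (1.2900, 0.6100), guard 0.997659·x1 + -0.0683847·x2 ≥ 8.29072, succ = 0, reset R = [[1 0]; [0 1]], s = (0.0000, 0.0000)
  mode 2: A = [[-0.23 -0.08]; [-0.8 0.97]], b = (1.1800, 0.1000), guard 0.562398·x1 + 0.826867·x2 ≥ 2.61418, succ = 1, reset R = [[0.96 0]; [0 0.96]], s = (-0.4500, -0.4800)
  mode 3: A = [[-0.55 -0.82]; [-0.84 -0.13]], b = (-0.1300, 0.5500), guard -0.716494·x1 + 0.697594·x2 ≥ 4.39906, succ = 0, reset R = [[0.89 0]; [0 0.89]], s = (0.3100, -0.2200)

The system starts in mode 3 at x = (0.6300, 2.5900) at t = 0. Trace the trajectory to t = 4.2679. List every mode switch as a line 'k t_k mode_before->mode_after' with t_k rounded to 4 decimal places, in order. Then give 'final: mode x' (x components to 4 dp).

1 1.4269 3->0
2 2.1059 0->2
3 3.2431 2->1
final: 1 4.5831 1.1294

Mode 3: guard c·x = 4.3991 hit at Δt = 1.4269 (t = 1.4269), x⁻ = (-2.3318, 3.9110) → reset → x⁺ = (-1.7653, 3.2608), jump to mode 0
Mode 0: guard c·x = -0.8800 hit at Δt = 0.6790 (t = 2.1059), x⁻ = (0.2191, 1.4360) → reset → x⁺ = (0.5893, 1.1868), jump to mode 2
Mode 2: guard c·x = 2.6142 hit at Δt = 1.1372 (t = 3.2431), x⁻ = (1.5011, 2.1406) → reset → x⁺ = (0.9910, 1.5750), jump to mode 1
Mode 1: flow for 1.0248 to horizon, guard not reached → x = (4.5831, 1.1294)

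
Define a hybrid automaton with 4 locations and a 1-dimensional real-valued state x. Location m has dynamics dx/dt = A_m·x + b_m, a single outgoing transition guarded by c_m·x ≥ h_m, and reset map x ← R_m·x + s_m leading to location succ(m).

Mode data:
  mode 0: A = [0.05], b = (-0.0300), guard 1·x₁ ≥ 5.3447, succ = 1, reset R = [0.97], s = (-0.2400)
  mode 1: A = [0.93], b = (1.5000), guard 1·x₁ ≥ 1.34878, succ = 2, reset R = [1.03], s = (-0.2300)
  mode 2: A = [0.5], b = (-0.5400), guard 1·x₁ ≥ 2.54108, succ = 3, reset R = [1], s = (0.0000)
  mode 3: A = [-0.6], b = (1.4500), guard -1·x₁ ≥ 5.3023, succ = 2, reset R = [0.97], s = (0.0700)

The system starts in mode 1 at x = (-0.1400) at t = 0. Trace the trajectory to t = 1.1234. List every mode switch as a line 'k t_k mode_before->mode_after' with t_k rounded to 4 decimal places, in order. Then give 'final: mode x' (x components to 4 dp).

Mode 1: guard c·x = 1.3488 hit at Δt = 0.7511 (t = 0.7511), x⁻ = (1.3488) → reset → x⁺ = (1.1592), jump to mode 2
Mode 2: flow for 0.3723 to horizon, guard not reached → x = (1.1755)

1 0.7511 1->2
final: 2 1.1755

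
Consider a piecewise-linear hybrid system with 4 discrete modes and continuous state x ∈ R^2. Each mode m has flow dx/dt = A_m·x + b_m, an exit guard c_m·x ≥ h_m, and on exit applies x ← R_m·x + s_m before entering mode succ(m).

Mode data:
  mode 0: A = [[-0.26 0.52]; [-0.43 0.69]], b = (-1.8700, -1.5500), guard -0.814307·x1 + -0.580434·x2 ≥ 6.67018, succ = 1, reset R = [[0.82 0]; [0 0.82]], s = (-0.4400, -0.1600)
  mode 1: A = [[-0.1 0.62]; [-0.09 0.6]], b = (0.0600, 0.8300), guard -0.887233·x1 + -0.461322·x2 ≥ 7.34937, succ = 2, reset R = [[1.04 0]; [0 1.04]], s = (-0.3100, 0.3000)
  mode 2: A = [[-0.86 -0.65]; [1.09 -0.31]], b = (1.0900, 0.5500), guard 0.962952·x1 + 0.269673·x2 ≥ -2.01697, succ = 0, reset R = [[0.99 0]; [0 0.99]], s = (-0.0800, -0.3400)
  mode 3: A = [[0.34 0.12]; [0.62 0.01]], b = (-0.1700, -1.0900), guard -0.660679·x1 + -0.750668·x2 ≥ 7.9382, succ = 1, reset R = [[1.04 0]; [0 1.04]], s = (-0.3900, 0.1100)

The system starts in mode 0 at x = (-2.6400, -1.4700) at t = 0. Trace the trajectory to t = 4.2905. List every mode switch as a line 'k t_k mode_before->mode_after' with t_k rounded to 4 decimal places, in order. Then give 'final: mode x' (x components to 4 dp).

1 1.4025 0->1
2 2.2705 1->2
3 3.1322 2->0
4 3.5566 0->1
5 3.9639 1->2
final: 2 -1.8618 -7.8309

Mode 0: guard c·x = 6.6702 hit at Δt = 1.4025 (t = 1.4025), x⁻ = (-5.6113, -3.6195) → reset → x⁺ = (-5.0413, -3.1280), jump to mode 1
Mode 1: guard c·x = 7.3494 hit at Δt = 0.8680 (t = 2.2705), x⁻ = (-6.3364, -3.7446) → reset → x⁺ = (-6.8999, -3.5944), jump to mode 2
Mode 2: guard c·x = -2.0170 hit at Δt = 0.8617 (t = 3.1322), x⁻ = (-0.6723, -5.0788) → reset → x⁺ = (-0.7455, -5.3680), jump to mode 0
Mode 0: guard c·x = 6.6702 hit at Δt = 0.4244 (t = 3.5566), x⁻ = (-2.7734, -7.6009) → reset → x⁺ = (-2.7142, -6.3927), jump to mode 1
Mode 1: guard c·x = 7.3494 hit at Δt = 0.4072 (t = 3.9639), x⁻ = (-4.3133, -7.6355) → reset → x⁺ = (-4.7959, -7.6410), jump to mode 2
Mode 2: flow for 0.3266 to horizon, guard not reached → x = (-1.8618, -7.8309)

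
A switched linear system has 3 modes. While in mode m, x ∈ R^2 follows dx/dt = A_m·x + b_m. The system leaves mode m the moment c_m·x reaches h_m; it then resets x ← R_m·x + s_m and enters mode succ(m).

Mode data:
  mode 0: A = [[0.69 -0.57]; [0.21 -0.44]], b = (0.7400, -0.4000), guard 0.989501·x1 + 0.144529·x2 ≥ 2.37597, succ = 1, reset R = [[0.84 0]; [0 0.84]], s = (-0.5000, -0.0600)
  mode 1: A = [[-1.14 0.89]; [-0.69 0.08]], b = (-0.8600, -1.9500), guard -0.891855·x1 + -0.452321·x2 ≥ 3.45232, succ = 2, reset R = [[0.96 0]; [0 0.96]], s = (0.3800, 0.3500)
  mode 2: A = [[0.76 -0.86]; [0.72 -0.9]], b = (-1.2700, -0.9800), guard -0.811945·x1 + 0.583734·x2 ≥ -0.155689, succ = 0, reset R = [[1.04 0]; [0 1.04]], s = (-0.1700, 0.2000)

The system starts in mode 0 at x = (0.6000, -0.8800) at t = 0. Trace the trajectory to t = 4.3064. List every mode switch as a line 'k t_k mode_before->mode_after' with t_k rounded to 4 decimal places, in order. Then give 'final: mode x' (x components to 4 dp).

Mode 0: guard c·x = 2.3760 hit at Δt = 0.8620 (t = 0.8620), x⁻ = (2.4975, -0.6596) → reset → x⁺ = (1.5979, -0.6141), jump to mode 1
Mode 1: guard c·x = 3.4523 hit at Δt = 1.5738 (t = 2.4358), x⁻ = (-2.1287, -3.4353) → reset → x⁺ = (-1.6635, -2.9479), jump to mode 2
Mode 2: guard c·x = -0.1557 hit at Δt = 0.7004 (t = 3.1362), x⁻ = (-1.7601, -2.7149) → reset → x⁺ = (-2.0005, -2.6235), jump to mode 0
Mode 0: flow for 1.1702 to horizon, guard not reached → x = (-0.6453, -2.1893)

1 0.8620 0->1
2 2.4358 1->2
3 3.1362 2->0
final: 0 -0.6453 -2.1893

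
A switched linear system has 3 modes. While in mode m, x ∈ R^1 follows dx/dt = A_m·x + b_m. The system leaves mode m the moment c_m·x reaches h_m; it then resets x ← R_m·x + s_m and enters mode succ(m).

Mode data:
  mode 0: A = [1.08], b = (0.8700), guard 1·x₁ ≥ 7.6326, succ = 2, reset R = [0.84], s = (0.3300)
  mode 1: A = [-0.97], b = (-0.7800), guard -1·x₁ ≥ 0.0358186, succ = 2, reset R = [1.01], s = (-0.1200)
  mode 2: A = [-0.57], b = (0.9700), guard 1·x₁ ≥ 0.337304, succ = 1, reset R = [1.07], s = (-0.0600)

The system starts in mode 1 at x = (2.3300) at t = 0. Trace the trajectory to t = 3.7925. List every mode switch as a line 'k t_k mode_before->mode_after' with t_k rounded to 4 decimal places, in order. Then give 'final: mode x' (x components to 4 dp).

Mode 1: guard c·x = 0.0358 hit at Δt = 1.4494 (t = 1.4494), x⁻ = (-0.0358) → reset → x⁺ = (-0.1562), jump to mode 2
Mode 2: guard c·x = 0.3373 hit at Δt = 0.5416 (t = 1.9910), x⁻ = (0.3373) → reset → x⁺ = (0.3009), jump to mode 1
Mode 1: guard c·x = 0.0358 hit at Δt = 0.3747 (t = 2.3657), x⁻ = (-0.0358) → reset → x⁺ = (-0.1562), jump to mode 2
Mode 2: guard c·x = 0.3373 hit at Δt = 0.5416 (t = 2.9073), x⁻ = (0.3373) → reset → x⁺ = (0.3009), jump to mode 1
Mode 1: guard c·x = 0.0358 hit at Δt = 0.3747 (t = 3.2820), x⁻ = (-0.0358) → reset → x⁺ = (-0.1562), jump to mode 2
Mode 2: flow for 0.5105 to horizon, guard not reached → x = (0.3129)

1 1.4494 1->2
2 1.9910 2->1
3 2.3657 1->2
4 2.9073 2->1
5 3.2820 1->2
final: 2 0.3129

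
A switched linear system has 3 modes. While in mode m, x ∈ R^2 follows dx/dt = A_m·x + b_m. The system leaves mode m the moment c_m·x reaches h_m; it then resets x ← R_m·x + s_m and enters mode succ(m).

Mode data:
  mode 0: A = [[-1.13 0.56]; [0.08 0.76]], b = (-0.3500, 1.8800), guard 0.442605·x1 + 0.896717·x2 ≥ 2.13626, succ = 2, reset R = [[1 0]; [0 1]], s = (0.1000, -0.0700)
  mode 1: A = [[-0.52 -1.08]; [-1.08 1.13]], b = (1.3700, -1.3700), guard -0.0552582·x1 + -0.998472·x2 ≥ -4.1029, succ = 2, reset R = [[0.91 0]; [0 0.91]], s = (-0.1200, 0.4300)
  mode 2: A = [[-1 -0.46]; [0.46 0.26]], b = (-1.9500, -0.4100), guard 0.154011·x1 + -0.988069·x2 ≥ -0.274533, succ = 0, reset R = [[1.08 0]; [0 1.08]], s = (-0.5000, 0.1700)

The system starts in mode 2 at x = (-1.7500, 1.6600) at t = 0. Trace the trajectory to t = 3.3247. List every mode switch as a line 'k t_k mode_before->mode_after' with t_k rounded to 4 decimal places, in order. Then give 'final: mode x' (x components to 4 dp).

1 1.5007 2->0
2 2.4684 0->2
final: 2 -2.0221 2.2961

Mode 2: guard c·x = -0.2745 hit at Δt = 1.5007 (t = 1.5007), x⁻ = (-2.1440, -0.0563) → reset → x⁺ = (-2.8155, 0.1092), jump to mode 0
Mode 0: guard c·x = 2.1363 hit at Δt = 0.9677 (t = 2.4684), x⁻ = (-0.6643, 2.7102) → reset → x⁺ = (-0.5643, 2.6402), jump to mode 2
Mode 2: flow for 0.8563 to horizon, guard not reached → x = (-2.0221, 2.2961)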